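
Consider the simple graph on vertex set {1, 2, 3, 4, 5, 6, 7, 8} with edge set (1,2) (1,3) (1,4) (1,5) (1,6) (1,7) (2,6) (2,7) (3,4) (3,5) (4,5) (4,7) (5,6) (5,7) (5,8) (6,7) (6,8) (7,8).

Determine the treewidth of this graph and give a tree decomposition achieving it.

The largest bag has 4 vertices, giving width 3; this decomposition certifies tw(G) ≤ 3. On the other hand G contains the 4-clique {5, 6, 7, 8}. A clique must lie in a single bag of any decomposition, so no decomposition can have width below 3. Therefore the treewidth is 3.

Treewidth 3.
One such decomposition:
Bags: B1 = {5, 6, 7, 8}  B2 = {1, 5, 6, 7}  B3 = {1, 4, 5, 7}  B4 = {1, 3, 4, 5}  B5 = {1, 2, 6, 7}
Tree: B1–B2, B2–B3, B3–B4, B2–B5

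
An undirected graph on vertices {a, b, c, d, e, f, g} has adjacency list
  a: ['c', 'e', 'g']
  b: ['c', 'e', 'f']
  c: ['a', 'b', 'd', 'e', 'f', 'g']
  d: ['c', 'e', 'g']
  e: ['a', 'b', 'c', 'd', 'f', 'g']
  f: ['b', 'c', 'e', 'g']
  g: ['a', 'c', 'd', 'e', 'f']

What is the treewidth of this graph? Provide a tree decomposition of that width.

The largest bag has 4 vertices, giving width 3; this decomposition certifies tw(G) ≤ 3. For the lower bound, the 4 vertices {c, d, e, g} are pairwise adjacent, and any tree decomposition puts a clique entirely inside one bag — forcing width ≥ 3. Combining the bounds, tw(G) = 3.

Treewidth 3.
Bags: B1 = {c, e, f, g}  B2 = {b, c, e, f}  B3 = {c, d, e, g}  B4 = {a, c, e, g}
Tree: B1–B2, B1–B3, B1–B4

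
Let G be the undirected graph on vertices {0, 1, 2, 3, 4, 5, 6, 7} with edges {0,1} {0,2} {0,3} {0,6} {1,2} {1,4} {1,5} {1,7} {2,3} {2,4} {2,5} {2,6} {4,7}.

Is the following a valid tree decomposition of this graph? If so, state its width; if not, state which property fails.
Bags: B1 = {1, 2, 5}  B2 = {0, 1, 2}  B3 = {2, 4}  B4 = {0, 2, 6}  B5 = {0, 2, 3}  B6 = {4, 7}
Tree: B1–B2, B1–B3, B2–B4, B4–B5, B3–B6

A tree decomposition must satisfy three properties: every vertex lies in some bag; for every edge, both endpoints lie together in some bag; and for every vertex, the bags containing it form a connected subtree. Here edge (1,4) lies in no bag, so the decomposition is invalid.

No — edge (1,4) lies in no bag.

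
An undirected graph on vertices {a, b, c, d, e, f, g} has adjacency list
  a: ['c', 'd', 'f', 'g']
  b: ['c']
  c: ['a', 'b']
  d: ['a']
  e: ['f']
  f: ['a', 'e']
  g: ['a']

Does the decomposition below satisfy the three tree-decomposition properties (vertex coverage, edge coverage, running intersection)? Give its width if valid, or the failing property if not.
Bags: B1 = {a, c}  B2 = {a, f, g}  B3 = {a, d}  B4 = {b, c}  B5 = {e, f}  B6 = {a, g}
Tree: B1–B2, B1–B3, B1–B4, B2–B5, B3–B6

A tree decomposition must satisfy three properties: every vertex lies in some bag; for every edge, both endpoints lie together in some bag; and for every vertex, the bags containing it form a connected subtree. Here bags containing vertex g are not connected in the tree, so the decomposition is invalid.

No — bags containing vertex g are not connected in the tree.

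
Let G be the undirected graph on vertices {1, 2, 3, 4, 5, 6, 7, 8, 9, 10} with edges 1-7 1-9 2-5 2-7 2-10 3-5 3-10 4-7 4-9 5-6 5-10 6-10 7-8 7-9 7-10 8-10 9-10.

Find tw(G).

A width-2 tree decomposition is:
Bags: B1 = {2, 7, 10}  B2 = {7, 9, 10}  B3 = {1, 7, 9}  B4 = {2, 5, 10}  B5 = {5, 6, 10}  B6 = {3, 5, 10}  B7 = {4, 7, 9}  B8 = {7, 8, 10}
Tree: B1–B2, B2–B3, B1–B4, B4–B5, B5–B6, B2–B7, B2–B8
Every bag has size at most 3, so the width is 3 − 1 = 2 and tw(G) ≤ 2. Conversely, {1, 7, 9} is a clique of size 3, and the vertices of any clique must share a bag in every tree decomposition; so some bag has ≥ 3 vertices and tw(G) ≥ 2. Combining the bounds, tw(G) = 2.

2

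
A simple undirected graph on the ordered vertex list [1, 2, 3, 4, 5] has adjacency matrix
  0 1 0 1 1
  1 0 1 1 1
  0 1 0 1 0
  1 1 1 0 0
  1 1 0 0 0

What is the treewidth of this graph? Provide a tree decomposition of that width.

Each bag holds 3 vertices, so the decomposition has width 2, which upper-bounds the treewidth. For the lower bound, the 3 vertices {1, 2, 4} are pairwise adjacent, and any tree decomposition puts a clique entirely inside one bag — forcing width ≥ 2. Combining the bounds, tw(G) = 2.

Treewidth 2.
One optimal decomposition is:
Bags: B1 = {1, 2, 4}  B2 = {2, 3, 4}  B3 = {1, 2, 5}
Tree: B1–B2, B1–B3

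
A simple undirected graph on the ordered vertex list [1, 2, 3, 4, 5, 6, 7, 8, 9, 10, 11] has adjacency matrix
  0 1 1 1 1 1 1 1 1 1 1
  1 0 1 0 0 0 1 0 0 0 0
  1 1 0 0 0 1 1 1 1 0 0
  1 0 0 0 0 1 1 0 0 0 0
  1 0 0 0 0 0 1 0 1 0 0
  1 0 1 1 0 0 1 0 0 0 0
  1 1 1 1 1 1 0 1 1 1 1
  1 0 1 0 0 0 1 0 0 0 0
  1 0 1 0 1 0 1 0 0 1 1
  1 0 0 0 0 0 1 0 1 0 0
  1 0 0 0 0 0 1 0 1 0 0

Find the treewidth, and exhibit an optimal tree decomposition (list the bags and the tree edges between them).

Treewidth 3.
One optimal decomposition is:
Bags: B1 = {1, 3, 7, 8}  B2 = {1, 3, 7, 9}  B3 = {1, 7, 9, 11}  B4 = {1, 2, 3, 7}  B5 = {1, 3, 6, 7}  B6 = {1, 4, 6, 7}  B7 = {1, 5, 7, 9}  B8 = {1, 7, 9, 10}
Tree: B1–B2, B2–B3, B2–B4, B4–B5, B5–B6, B2–B7, B3–B8

Every bag has size at most 4, so the width is 4 − 1 = 3 and tw(G) ≤ 3. On the other hand G contains the 4-clique {1, 3, 7, 8}. A clique must lie in a single bag of any decomposition, so no decomposition can have width below 3. Combining the bounds, tw(G) = 3.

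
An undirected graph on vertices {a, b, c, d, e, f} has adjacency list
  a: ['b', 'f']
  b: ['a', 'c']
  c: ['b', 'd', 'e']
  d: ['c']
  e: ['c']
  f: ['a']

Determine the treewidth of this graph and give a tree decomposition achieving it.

Treewidth 1.
One optimal decomposition is:
Bags: B1 = {a, f}  B2 = {a, b}  B3 = {b, c}  B4 = {c, d}  B5 = {c, e}
Tree: B1–B2, B2–B3, B3–B4, B4–B5

The largest bag has 2 vertices, giving width 1; this decomposition certifies tw(G) ≤ 1. Any graph with an edge has treewidth ≥ 1, and G has the edge a–f. Combining the bounds, tw(G) = 1.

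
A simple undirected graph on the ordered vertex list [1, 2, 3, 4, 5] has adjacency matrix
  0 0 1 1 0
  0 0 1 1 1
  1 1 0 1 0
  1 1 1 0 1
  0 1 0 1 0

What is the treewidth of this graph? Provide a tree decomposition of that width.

Each bag holds 3 vertices, so the decomposition has width 2, which upper-bounds the treewidth. For the lower bound, the 3 vertices {1, 3, 4} are pairwise adjacent, and any tree decomposition puts a clique entirely inside one bag — forcing width ≥ 2. Therefore the treewidth is 2.

Treewidth 2.
One such decomposition:
Bags: B1 = {2, 4, 5}  B2 = {2, 3, 4}  B3 = {1, 3, 4}
Tree: B1–B2, B2–B3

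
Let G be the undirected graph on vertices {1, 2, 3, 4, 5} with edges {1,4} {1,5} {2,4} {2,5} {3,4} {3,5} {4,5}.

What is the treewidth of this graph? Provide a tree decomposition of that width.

Each bag holds 3 vertices, so the decomposition has width 2, which upper-bounds the treewidth. On the other hand G contains the 3-clique {1, 4, 5}. A clique must lie in a single bag of any decomposition, so no decomposition can have width below 2. Hence tw(G) = 2 exactly.

Treewidth 2.
One such decomposition:
Bags: B1 = {2, 4, 5}  B2 = {1, 4, 5}  B3 = {3, 4, 5}
Tree: B1–B2, B2–B3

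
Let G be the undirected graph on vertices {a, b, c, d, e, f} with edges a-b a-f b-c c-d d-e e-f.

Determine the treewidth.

2

A width-2 tree decomposition is:
Bags: B1 = {a, b, c}  B2 = {a, c, d}  B3 = {a, d, e}  B4 = {a, e, f}
Tree: B1–B2, B2–B3, B3–B4
Each bag holds 3 vertices, so the decomposition has width 2, which upper-bounds the treewidth. The edges a–b–c–d–e–f–a form a cycle, so G is not a tree and its treewidth is at least 2. Hence tw(G) = 2 exactly.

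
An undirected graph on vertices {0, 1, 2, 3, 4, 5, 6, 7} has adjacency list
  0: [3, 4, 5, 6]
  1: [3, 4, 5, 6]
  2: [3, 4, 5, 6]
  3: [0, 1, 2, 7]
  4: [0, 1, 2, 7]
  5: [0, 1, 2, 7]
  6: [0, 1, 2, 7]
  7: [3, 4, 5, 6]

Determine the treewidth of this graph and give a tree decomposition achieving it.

The largest bag has 5 vertices, giving width 4; this decomposition certifies tw(G) ≤ 4. For the lower bound: the 5 vertex sets {4,7}, {2,5}, {0,3}, {1}, {6} are disjoint, each induces a connected subgraph, and every pair is joined by at least one edge of G. Contracting each set to a single vertex therefore yields K_{5} as a minor, and since treewidth is minor-monotone, tw(G) ≥ tw(K_{5}) = 4. The upper and lower bounds meet at 4, so that is the treewidth.

Treewidth 4.
Bags: B1 = {0, 1, 2, 4, 7}  B2 = {0, 1, 2, 5, 7}  B3 = {0, 1, 2, 3, 7}  B4 = {0, 1, 2, 6, 7}
Tree: B1–B2, B2–B3, B3–B4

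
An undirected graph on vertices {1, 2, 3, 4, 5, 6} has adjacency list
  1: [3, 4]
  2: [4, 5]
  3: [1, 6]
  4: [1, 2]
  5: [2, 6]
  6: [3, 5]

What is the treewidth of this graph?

A width-2 tree decomposition is:
Bags: B1 = {1, 3, 4}  B2 = {2, 3, 4}  B3 = {2, 3, 5}  B4 = {3, 5, 6}
Tree: B1–B2, B2–B3, B3–B4
Each bag holds 3 vertices, so the decomposition has width 2, which upper-bounds the treewidth. The edges 3–1–4–2–5–6–3 form a cycle, so G is not a tree and its treewidth is at least 2. The upper and lower bounds meet at 2, so that is the treewidth.

2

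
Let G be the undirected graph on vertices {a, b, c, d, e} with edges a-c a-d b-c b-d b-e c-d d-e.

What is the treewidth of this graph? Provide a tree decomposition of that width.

Treewidth 2.
One optimal decomposition is:
Bags: B1 = {b, c, d}  B2 = {a, c, d}  B3 = {b, d, e}
Tree: B1–B2, B1–B3

Every bag has size at most 3, so the width is 3 − 1 = 2 and tw(G) ≤ 2. Conversely, {b, d, e} is a clique of size 3, and the vertices of any clique must share a bag in every tree decomposition; so some bag has ≥ 3 vertices and tw(G) ≥ 2. Combining the bounds, tw(G) = 2.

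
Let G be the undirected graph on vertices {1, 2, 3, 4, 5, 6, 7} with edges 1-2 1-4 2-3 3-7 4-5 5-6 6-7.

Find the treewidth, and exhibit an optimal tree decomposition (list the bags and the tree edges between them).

Each bag holds 3 vertices, so the decomposition has width 2, which upper-bounds the treewidth. Since 5–4–1–2–3–7–6–5 is a cycle in G, G is not acyclic. Forests are exactly the graphs of treewidth ≤ 1, so tw(G) ≥ 2. The upper and lower bounds meet at 2, so that is the treewidth.

Treewidth 2.
One optimal decomposition is:
Bags: B1 = {1, 4, 5}  B2 = {1, 2, 5}  B3 = {2, 3, 5}  B4 = {3, 5, 7}  B5 = {5, 6, 7}
Tree: B1–B2, B2–B3, B3–B4, B4–B5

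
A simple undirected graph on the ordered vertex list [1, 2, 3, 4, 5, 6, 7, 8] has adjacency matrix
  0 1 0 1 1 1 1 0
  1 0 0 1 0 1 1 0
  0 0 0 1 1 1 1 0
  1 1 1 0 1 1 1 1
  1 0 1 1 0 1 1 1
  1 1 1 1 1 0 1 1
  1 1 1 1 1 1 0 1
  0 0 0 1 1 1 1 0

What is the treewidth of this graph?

4

A width-4 tree decomposition is:
Bags: B1 = {1, 2, 4, 6, 7}  B2 = {1, 4, 5, 6, 7}  B3 = {3, 4, 5, 6, 7}  B4 = {4, 5, 6, 7, 8}
Tree: B1–B2, B2–B3, B3–B4
Each bag holds 5 vertices, so the decomposition has width 4, which upper-bounds the treewidth. For the lower bound, the 5 vertices {1, 2, 4, 6, 7} are pairwise adjacent, and any tree decomposition puts a clique entirely inside one bag — forcing width ≥ 4. Therefore the treewidth is 4.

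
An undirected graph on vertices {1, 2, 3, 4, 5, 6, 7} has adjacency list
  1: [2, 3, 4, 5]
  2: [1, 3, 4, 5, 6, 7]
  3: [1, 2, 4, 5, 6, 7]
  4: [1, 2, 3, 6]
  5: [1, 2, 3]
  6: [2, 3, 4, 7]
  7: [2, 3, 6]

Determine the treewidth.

A width-3 tree decomposition is:
Bags: B1 = {1, 2, 3, 4}  B2 = {2, 3, 4, 6}  B3 = {1, 2, 3, 5}  B4 = {2, 3, 6, 7}
Tree: B1–B2, B1–B3, B2–B4
Each bag holds 4 vertices, so the decomposition has width 3, which upper-bounds the treewidth. Conversely, {1, 2, 3, 4} is a clique of size 4, and the vertices of any clique must share a bag in every tree decomposition; so some bag has ≥ 4 vertices and tw(G) ≥ 3. Combining the bounds, tw(G) = 3.

3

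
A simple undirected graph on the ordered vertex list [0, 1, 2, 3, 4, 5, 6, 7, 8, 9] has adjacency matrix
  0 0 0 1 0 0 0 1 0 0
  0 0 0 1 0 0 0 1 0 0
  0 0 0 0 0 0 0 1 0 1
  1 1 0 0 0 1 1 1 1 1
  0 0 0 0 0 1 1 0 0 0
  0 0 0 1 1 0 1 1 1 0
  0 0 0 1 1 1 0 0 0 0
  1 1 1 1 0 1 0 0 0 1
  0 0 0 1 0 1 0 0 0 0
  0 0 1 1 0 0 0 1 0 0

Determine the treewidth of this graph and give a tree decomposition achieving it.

Every bag has size at most 3, so the width is 3 − 1 = 2 and tw(G) ≤ 2. On the other hand G contains the 3-clique {2, 7, 9}. A clique must lie in a single bag of any decomposition, so no decomposition can have width below 2. Hence tw(G) = 2 exactly.

Treewidth 2.
One optimal decomposition is:
Bags: B1 = {3, 7, 9}  B2 = {1, 3, 7}  B3 = {3, 5, 7}  B4 = {2, 7, 9}  B5 = {3, 5, 8}  B6 = {3, 5, 6}  B7 = {0, 3, 7}  B8 = {4, 5, 6}
Tree: B1–B2, B1–B3, B1–B4, B3–B5, B3–B6, B3–B7, B6–B8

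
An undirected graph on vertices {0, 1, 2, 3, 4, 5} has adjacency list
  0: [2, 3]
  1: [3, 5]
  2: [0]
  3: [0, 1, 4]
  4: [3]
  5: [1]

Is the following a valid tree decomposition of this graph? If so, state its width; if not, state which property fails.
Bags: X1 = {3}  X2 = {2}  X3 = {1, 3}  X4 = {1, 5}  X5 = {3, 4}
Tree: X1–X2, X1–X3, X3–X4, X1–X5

A tree decomposition must satisfy three properties: every vertex lies in some bag; for every edge, both endpoints lie together in some bag; and for every vertex, the bags containing it form a connected subtree. Here vertex 0 appears in no bag, so the decomposition is invalid.

No — vertex 0 appears in no bag.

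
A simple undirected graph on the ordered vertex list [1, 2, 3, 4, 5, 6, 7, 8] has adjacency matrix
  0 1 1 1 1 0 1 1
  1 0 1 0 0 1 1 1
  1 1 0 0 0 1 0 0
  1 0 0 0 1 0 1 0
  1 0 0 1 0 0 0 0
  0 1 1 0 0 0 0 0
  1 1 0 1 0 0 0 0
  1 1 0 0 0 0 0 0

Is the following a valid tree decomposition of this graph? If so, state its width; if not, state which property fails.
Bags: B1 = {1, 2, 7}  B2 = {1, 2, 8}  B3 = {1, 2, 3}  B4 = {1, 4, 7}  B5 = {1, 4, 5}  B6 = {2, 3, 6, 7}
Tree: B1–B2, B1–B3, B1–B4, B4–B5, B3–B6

A tree decomposition must satisfy three properties: every vertex lies in some bag; for every edge, both endpoints lie together in some bag; and for every vertex, the bags containing it form a connected subtree. Here bags containing vertex 7 are not connected in the tree, so the decomposition is invalid.

No — bags containing vertex 7 are not connected in the tree.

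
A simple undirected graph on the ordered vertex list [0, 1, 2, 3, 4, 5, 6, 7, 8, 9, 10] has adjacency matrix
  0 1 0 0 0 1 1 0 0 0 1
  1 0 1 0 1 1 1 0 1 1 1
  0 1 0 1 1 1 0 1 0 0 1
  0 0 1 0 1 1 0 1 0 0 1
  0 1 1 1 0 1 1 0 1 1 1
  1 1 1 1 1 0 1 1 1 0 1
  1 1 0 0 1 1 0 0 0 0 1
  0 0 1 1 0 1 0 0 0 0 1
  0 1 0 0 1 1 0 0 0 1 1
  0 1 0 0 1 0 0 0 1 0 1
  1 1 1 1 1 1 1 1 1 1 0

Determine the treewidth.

4

A width-4 tree decomposition is:
Bags: B1 = {1, 4, 5, 8, 10}  B2 = {1, 4, 8, 9, 10}  B3 = {1, 2, 4, 5, 10}  B4 = {2, 3, 4, 5, 10}  B5 = {1, 4, 5, 6, 10}  B6 = {0, 1, 5, 6, 10}  B7 = {2, 3, 5, 7, 10}
Tree: B1–B2, B1–B3, B3–B4, B3–B5, B5–B6, B4–B7
The largest bag has 5 vertices, giving width 4; this decomposition certifies tw(G) ≤ 4. Conversely, {1, 4, 8, 9, 10} is a clique of size 5, and the vertices of any clique must share a bag in every tree decomposition; so some bag has ≥ 5 vertices and tw(G) ≥ 4. Therefore the treewidth is 4.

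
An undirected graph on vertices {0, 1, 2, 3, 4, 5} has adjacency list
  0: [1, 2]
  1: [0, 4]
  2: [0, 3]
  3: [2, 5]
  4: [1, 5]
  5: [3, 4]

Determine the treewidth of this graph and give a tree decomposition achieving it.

Each bag holds 3 vertices, so the decomposition has width 2, which upper-bounds the treewidth. Since 5–3–2–0–1–4–5 is a cycle in G, G is not acyclic. Forests are exactly the graphs of treewidth ≤ 1, so tw(G) ≥ 2. Hence tw(G) = 2 exactly.

Treewidth 2.
Bags: B1 = {2, 3, 5}  B2 = {0, 2, 5}  B3 = {0, 1, 5}  B4 = {1, 4, 5}
Tree: B1–B2, B2–B3, B3–B4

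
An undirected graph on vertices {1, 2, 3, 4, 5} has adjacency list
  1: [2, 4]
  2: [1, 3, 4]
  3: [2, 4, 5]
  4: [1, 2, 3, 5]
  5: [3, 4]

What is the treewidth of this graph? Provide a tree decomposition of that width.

Treewidth 2.
One optimal decomposition is:
Bags: B1 = {1, 2, 4}  B2 = {2, 3, 4}  B3 = {3, 4, 5}
Tree: B1–B2, B2–B3

The largest bag has 3 vertices, giving width 2; this decomposition certifies tw(G) ≤ 2. Conversely, {1, 2, 4} is a clique of size 3, and the vertices of any clique must share a bag in every tree decomposition; so some bag has ≥ 3 vertices and tw(G) ≥ 2. Therefore the treewidth is 2.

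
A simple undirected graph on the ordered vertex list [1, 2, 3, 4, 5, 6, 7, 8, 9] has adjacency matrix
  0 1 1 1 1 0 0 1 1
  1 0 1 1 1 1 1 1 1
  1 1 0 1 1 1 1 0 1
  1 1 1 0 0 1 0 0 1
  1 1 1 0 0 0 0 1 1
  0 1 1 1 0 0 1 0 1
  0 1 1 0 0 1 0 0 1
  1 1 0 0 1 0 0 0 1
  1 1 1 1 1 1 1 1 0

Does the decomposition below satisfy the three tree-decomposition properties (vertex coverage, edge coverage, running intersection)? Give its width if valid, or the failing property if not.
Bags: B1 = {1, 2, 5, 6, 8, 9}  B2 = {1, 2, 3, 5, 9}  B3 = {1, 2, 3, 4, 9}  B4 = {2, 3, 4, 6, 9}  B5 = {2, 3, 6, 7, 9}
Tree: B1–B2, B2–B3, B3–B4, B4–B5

A tree decomposition must satisfy three properties: every vertex lies in some bag; for every edge, both endpoints lie together in some bag; and for every vertex, the bags containing it form a connected subtree. Here bags containing vertex 6 are not connected in the tree, so the decomposition is invalid.

No — bags containing vertex 6 are not connected in the tree.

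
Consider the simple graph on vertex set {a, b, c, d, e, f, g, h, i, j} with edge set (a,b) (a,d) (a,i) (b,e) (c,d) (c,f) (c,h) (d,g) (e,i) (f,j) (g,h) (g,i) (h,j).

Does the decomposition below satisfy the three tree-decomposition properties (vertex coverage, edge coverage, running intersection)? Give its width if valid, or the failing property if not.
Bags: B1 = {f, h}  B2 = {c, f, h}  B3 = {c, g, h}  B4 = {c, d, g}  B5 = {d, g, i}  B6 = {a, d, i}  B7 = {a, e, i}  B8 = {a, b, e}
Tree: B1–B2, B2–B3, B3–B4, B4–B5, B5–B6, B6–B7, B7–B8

A tree decomposition must satisfy three properties: every vertex lies in some bag; for every edge, both endpoints lie together in some bag; and for every vertex, the bags containing it form a connected subtree. Here vertex j appears in no bag, so the decomposition is invalid.

No — vertex j appears in no bag.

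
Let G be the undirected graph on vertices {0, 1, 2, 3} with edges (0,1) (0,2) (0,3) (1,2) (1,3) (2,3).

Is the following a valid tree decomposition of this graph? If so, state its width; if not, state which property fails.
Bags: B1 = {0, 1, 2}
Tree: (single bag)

A tree decomposition must satisfy three properties: every vertex lies in some bag; for every edge, both endpoints lie together in some bag; and for every vertex, the bags containing it form a connected subtree. Here vertex 3 appears in no bag, so the decomposition is invalid.

No — vertex 3 appears in no bag.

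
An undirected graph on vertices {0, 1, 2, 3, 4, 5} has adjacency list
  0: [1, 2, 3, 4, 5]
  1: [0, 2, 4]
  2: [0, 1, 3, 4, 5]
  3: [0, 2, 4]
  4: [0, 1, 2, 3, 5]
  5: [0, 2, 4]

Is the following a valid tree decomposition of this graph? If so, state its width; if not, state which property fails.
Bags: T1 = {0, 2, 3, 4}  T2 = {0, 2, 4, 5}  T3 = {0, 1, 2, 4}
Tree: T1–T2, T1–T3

Every vertex of G appears in some bag (union = {0, 1, 2, 3, 4, 5}); every edge is covered by a bag; and for each vertex v the set of bags containing v is connected in the bag tree. The decomposition is therefore valid. The largest bag has 4 vertices, so the width is 3.

Yes; width 3.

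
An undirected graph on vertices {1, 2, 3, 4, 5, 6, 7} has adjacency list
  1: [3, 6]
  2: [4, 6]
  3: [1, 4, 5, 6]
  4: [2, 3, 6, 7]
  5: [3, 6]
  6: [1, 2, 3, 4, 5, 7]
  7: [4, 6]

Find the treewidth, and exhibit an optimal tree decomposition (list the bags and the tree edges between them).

The largest bag has 3 vertices, giving width 2; this decomposition certifies tw(G) ≤ 2. Conversely, {2, 4, 6} is a clique of size 3, and the vertices of any clique must share a bag in every tree decomposition; so some bag has ≥ 3 vertices and tw(G) ≥ 2. The upper and lower bounds meet at 2, so that is the treewidth.

Treewidth 2.
Bags: B1 = {3, 4, 6}  B2 = {3, 5, 6}  B3 = {1, 3, 6}  B4 = {2, 4, 6}  B5 = {4, 6, 7}
Tree: B1–B2, B2–B3, B1–B4, B1–B5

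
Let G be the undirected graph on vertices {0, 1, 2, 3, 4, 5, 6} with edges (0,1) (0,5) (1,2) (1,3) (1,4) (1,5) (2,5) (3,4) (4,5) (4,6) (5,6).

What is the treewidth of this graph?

A width-2 tree decomposition is:
Bags: B1 = {1, 4, 5}  B2 = {1, 2, 5}  B3 = {0, 1, 5}  B4 = {4, 5, 6}  B5 = {1, 3, 4}
Tree: B1–B2, B2–B3, B1–B4, B1–B5
Every bag has size at most 3, so the width is 3 − 1 = 2 and tw(G) ≤ 2. For the lower bound, the 3 vertices {1, 3, 4} are pairwise adjacent, and any tree decomposition puts a clique entirely inside one bag — forcing width ≥ 2. Therefore the treewidth is 2.

2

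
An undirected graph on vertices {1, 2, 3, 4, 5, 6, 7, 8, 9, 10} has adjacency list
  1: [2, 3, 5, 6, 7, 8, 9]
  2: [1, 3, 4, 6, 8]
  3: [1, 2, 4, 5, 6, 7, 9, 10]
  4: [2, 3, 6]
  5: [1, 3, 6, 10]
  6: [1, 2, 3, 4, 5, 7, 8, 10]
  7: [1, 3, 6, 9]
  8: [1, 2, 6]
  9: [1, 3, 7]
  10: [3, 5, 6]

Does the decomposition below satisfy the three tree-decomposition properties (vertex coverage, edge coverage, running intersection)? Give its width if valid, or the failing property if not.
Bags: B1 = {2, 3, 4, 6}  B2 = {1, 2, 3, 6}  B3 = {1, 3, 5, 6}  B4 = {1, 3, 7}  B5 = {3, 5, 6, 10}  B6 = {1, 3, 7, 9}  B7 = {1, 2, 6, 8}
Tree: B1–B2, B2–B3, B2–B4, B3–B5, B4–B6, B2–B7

A tree decomposition must satisfy three properties: every vertex lies in some bag; for every edge, both endpoints lie together in some bag; and for every vertex, the bags containing it form a connected subtree. Here edge (6,7) lies in no bag, so the decomposition is invalid.

No — edge (6,7) lies in no bag.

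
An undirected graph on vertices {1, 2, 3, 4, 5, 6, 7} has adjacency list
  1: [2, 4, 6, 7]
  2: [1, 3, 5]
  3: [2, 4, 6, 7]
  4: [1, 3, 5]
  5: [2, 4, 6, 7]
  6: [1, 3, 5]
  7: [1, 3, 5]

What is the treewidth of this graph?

3

A width-3 tree decomposition is:
Bags: B1 = {1, 3, 5, 6}  B2 = {1, 3, 4, 5}  B3 = {1, 2, 3, 5}  B4 = {1, 3, 5, 7}
Tree: B1–B2, B2–B3, B3–B4
Every bag has size at most 4, so the width is 4 − 1 = 3 and tw(G) ≤ 3. For the lower bound: the 4 vertex sets {3,6}, {1,4}, {5}, {2} are disjoint, each induces a connected subgraph, and every pair is joined by at least one edge of G. Contracting each set to a single vertex therefore yields K_{4} as a minor, and since treewidth is minor-monotone, tw(G) ≥ tw(K_{4}) = 3. The upper and lower bounds meet at 3, so that is the treewidth.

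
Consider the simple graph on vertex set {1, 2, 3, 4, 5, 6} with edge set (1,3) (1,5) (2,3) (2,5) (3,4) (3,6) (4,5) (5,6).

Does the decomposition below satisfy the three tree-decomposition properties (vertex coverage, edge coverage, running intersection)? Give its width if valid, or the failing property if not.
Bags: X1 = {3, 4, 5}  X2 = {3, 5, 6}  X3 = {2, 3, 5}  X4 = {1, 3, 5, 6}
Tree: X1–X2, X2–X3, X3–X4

No — bags containing vertex 6 are not connected in the tree.

A tree decomposition must satisfy three properties: every vertex lies in some bag; for every edge, both endpoints lie together in some bag; and for every vertex, the bags containing it form a connected subtree. Here bags containing vertex 6 are not connected in the tree, so the decomposition is invalid.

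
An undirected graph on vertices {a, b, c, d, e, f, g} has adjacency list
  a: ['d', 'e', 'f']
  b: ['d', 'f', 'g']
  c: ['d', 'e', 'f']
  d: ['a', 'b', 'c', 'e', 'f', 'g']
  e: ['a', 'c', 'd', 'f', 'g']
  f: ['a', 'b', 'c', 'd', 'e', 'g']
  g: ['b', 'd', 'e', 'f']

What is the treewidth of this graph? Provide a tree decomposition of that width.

The largest bag has 4 vertices, giving width 3; this decomposition certifies tw(G) ≤ 3. On the other hand G contains the 4-clique {d, e, f, g}. A clique must lie in a single bag of any decomposition, so no decomposition can have width below 3. Combining the bounds, tw(G) = 3.

Treewidth 3.
One such decomposition:
Bags: B1 = {b, d, f, g}  B2 = {d, e, f, g}  B3 = {a, d, e, f}  B4 = {c, d, e, f}
Tree: B1–B2, B2–B3, B3–B4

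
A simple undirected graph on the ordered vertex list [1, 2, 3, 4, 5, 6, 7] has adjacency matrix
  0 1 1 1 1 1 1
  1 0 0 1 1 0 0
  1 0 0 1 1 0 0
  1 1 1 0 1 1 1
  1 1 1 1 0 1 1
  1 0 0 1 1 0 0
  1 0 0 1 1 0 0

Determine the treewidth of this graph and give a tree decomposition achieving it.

Each bag holds 4 vertices, so the decomposition has width 3, which upper-bounds the treewidth. For the lower bound, the 4 vertices {1, 2, 4, 5} are pairwise adjacent, and any tree decomposition puts a clique entirely inside one bag — forcing width ≥ 3. Combining the bounds, tw(G) = 3.

Treewidth 3.
Bags: B1 = {1, 3, 4, 5}  B2 = {1, 4, 5, 6}  B3 = {1, 4, 5, 7}  B4 = {1, 2, 4, 5}
Tree: B1–B2, B1–B3, B1–B4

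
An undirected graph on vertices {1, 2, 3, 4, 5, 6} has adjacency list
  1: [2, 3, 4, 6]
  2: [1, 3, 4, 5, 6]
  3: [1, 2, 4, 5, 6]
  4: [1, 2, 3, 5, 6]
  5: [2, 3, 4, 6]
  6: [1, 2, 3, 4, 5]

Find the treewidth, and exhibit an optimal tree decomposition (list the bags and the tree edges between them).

Treewidth 4.
One such decomposition:
Bags: B1 = {2, 3, 4, 5, 6}  B2 = {1, 2, 3, 4, 6}
Tree: B1–B2

Each bag holds 5 vertices, so the decomposition has width 4, which upper-bounds the treewidth. On the other hand G contains the 5-clique {1, 2, 3, 4, 6}. A clique must lie in a single bag of any decomposition, so no decomposition can have width below 4. The upper and lower bounds meet at 4, so that is the treewidth.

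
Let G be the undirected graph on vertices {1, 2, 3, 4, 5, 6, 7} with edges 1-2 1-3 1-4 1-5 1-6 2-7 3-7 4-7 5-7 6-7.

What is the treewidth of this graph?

A width-2 tree decomposition is:
Bags: B1 = {1, 2, 7}  B2 = {1, 6, 7}  B3 = {1, 4, 7}  B4 = {1, 5, 7}  B5 = {1, 3, 7}
Tree: B1–B2, B2–B3, B3–B4, B4–B5
The largest bag has 3 vertices, giving width 2; this decomposition certifies tw(G) ≤ 2. The edges 7–2–1–6–7 form a cycle, so G is not a tree and its treewidth is at least 2. Hence tw(G) = 2 exactly.

2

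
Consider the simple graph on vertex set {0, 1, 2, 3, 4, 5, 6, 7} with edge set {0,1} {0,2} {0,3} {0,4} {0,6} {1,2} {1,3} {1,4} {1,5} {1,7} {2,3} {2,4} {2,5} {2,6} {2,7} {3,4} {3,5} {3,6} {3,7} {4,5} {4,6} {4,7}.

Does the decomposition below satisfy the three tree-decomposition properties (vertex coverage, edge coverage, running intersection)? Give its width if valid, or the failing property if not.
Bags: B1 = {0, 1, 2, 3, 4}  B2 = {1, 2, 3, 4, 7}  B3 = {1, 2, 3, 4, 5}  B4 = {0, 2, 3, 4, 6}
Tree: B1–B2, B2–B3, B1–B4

Vertex coverage: the bags together contain {0, 1, 2, 3, 4, 5, 6, 7}, the full vertex set. Edge coverage: each edge of G has both endpoints in at least one bag. Running intersection: for every vertex, the bags containing it form a connected subtree. All three properties hold, so this is a valid tree decomposition of width max|bag| − 1 = 4, and hence tw(G) ≤ 4.

Yes; width 4.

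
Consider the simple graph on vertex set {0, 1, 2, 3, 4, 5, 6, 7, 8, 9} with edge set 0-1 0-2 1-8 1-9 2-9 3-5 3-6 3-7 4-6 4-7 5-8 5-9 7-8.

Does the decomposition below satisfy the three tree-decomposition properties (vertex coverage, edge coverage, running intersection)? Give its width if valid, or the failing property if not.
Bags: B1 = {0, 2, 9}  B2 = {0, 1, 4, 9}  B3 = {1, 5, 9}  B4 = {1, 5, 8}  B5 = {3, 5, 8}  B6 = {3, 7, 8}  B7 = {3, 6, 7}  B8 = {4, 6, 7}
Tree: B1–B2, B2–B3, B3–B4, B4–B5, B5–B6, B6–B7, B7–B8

A tree decomposition must satisfy three properties: every vertex lies in some bag; for every edge, both endpoints lie together in some bag; and for every vertex, the bags containing it form a connected subtree. Here bags containing vertex 4 are not connected in the tree, so the decomposition is invalid.

No — bags containing vertex 4 are not connected in the tree.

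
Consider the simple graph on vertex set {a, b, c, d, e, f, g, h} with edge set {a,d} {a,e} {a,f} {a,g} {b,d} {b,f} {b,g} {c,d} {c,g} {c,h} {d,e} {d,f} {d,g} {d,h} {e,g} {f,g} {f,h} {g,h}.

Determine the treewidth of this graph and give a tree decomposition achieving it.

Treewidth 3.
Bags: B1 = {a, d, f, g}  B2 = {d, f, g, h}  B3 = {a, d, e, g}  B4 = {c, d, g, h}  B5 = {b, d, f, g}
Tree: B1–B2, B1–B3, B2–B4, B1–B5

Each bag holds 4 vertices, so the decomposition has width 3, which upper-bounds the treewidth. For the lower bound, the 4 vertices {a, d, e, g} are pairwise adjacent, and any tree decomposition puts a clique entirely inside one bag — forcing width ≥ 3. Hence tw(G) = 3 exactly.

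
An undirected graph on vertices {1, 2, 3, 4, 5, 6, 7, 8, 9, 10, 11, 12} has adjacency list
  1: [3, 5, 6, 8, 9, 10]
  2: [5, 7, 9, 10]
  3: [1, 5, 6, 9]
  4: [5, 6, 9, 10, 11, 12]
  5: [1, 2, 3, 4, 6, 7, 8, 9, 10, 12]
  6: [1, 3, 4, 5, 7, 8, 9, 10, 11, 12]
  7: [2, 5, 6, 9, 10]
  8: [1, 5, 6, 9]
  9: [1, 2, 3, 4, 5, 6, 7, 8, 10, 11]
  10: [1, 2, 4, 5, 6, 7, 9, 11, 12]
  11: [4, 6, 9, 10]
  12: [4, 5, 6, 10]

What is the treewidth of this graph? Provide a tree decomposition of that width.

Every bag has size at most 5, so the width is 5 − 1 = 4 and tw(G) ≤ 4. For the lower bound, the 5 vertices {4, 6, 9, 10, 11} are pairwise adjacent, and any tree decomposition puts a clique entirely inside one bag — forcing width ≥ 4. The upper and lower bounds meet at 4, so that is the treewidth.

Treewidth 4.
One such decomposition:
Bags: B1 = {5, 6, 7, 9, 10}  B2 = {2, 5, 7, 9, 10}  B3 = {1, 5, 6, 9, 10}  B4 = {4, 5, 6, 9, 10}  B5 = {4, 5, 6, 10, 12}  B6 = {1, 5, 6, 8, 9}  B7 = {1, 3, 5, 6, 9}  B8 = {4, 6, 9, 10, 11}
Tree: B1–B2, B1–B3, B1–B4, B4–B5, B3–B6, B6–B7, B4–B8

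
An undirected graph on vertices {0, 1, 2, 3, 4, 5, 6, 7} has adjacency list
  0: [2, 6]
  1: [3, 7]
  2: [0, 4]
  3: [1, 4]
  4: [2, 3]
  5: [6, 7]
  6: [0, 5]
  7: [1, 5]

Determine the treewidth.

A width-2 tree decomposition is:
Bags: B1 = {1, 3, 7}  B2 = {3, 4, 7}  B3 = {2, 4, 7}  B4 = {0, 2, 7}  B5 = {0, 6, 7}  B6 = {5, 6, 7}
Tree: B1–B2, B2–B3, B3–B4, B4–B5, B5–B6
The largest bag has 3 vertices, giving width 2; this decomposition certifies tw(G) ≤ 2. Since 7–1–3–4–2–0–6–5–7 is a cycle in G, G is not acyclic. Forests are exactly the graphs of treewidth ≤ 1, so tw(G) ≥ 2. The upper and lower bounds meet at 2, so that is the treewidth.

2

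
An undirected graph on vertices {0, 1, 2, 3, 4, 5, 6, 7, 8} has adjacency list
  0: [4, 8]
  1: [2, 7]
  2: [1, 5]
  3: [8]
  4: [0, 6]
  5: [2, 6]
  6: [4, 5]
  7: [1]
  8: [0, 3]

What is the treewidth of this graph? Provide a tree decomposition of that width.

Treewidth 1.
Bags: B1 = {3, 8}  B2 = {0, 8}  B3 = {0, 4}  B4 = {4, 6}  B5 = {5, 6}  B6 = {2, 5}  B7 = {1, 2}  B8 = {1, 7}
Tree: B1–B2, B2–B3, B3–B4, B4–B5, B5–B6, B6–B7, B7–B8

Each bag holds 2 vertices, so the decomposition has width 1, which upper-bounds the treewidth. G has an edge, so its treewidth is at least 1. The upper and lower bounds meet at 1, so that is the treewidth.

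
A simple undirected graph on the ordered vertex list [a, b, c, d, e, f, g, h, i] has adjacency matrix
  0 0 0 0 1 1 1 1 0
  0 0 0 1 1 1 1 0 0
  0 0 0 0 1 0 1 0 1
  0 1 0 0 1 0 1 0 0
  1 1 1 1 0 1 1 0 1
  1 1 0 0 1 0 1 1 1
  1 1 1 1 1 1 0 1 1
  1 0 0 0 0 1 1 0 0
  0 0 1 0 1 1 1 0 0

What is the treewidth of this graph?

3

A width-3 tree decomposition is:
Bags: B1 = {b, e, f, g}  B2 = {e, f, g, i}  B3 = {b, d, e, g}  B4 = {a, e, f, g}  B5 = {c, e, g, i}  B6 = {a, f, g, h}
Tree: B1–B2, B1–B3, B2–B4, B2–B5, B4–B6
Each bag holds 4 vertices, so the decomposition has width 3, which upper-bounds the treewidth. Conversely, {b, d, e, g} is a clique of size 4, and the vertices of any clique must share a bag in every tree decomposition; so some bag has ≥ 4 vertices and tw(G) ≥ 3. Combining the bounds, tw(G) = 3.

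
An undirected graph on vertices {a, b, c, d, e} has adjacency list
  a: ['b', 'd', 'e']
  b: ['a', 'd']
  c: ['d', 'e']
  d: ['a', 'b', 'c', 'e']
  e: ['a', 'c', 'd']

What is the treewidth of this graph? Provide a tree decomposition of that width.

Treewidth 2.
One optimal decomposition is:
Bags: B1 = {c, d, e}  B2 = {a, d, e}  B3 = {a, b, d}
Tree: B1–B2, B2–B3

Every bag has size at most 3, so the width is 3 − 1 = 2 and tw(G) ≤ 2. On the other hand G contains the 3-clique {c, d, e}. A clique must lie in a single bag of any decomposition, so no decomposition can have width below 2. Therefore the treewidth is 2.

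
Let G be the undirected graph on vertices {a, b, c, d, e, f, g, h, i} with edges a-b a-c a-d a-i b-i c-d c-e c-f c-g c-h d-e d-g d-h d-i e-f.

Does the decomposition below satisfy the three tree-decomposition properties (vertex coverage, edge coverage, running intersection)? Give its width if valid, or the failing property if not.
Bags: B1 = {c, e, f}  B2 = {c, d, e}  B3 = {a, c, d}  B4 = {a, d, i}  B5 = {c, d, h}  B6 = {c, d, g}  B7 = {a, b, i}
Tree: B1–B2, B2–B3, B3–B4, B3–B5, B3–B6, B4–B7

Every vertex of G appears in some bag (union = {a, b, c, d, e, f, g, h, i}); every edge is covered by a bag; and for each vertex v the set of bags containing v is connected in the bag tree. The decomposition is therefore valid. The largest bag has 3 vertices, so the width is 2.

Yes; width 2.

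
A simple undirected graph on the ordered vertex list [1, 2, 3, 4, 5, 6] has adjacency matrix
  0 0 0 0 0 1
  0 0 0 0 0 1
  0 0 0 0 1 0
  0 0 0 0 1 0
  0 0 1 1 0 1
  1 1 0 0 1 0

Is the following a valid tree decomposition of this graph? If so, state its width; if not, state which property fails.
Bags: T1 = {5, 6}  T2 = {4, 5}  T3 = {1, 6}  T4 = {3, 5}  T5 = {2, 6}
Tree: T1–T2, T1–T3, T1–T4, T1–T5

Vertex coverage: the bags together contain {1, 2, 3, 4, 5, 6}, the full vertex set. Edge coverage: each edge of G has both endpoints in at least one bag. Running intersection: for every vertex, the bags containing it form a connected subtree. All three properties hold, so this is a valid tree decomposition of width max|bag| − 1 = 1, and hence tw(G) ≤ 1.

Yes; width 1.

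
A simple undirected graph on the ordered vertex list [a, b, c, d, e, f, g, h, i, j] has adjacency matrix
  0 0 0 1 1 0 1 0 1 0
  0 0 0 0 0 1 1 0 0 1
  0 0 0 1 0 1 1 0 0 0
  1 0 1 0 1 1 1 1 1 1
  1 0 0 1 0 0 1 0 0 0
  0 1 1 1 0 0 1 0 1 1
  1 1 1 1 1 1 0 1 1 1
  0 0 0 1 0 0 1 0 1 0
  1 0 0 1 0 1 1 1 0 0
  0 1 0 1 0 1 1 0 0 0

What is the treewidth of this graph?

A width-3 tree decomposition is:
Bags: B1 = {d, f, g, i}  B2 = {a, d, g, i}  B3 = {d, f, g, j}  B4 = {d, g, h, i}  B5 = {c, d, f, g}  B6 = {b, f, g, j}  B7 = {a, d, e, g}
Tree: B1–B2, B1–B3, B2–B4, B1–B5, B3–B6, B2–B7
The largest bag has 4 vertices, giving width 3; this decomposition certifies tw(G) ≤ 3. For the lower bound, the 4 vertices {a, d, e, g} are pairwise adjacent, and any tree decomposition puts a clique entirely inside one bag — forcing width ≥ 3. Therefore the treewidth is 3.

3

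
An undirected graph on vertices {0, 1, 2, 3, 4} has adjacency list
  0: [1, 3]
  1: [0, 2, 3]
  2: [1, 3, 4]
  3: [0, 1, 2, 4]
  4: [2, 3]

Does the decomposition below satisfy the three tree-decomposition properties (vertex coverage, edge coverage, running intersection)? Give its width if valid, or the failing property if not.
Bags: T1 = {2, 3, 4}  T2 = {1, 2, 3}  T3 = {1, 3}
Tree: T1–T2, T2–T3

A tree decomposition must satisfy three properties: every vertex lies in some bag; for every edge, both endpoints lie together in some bag; and for every vertex, the bags containing it form a connected subtree. Here vertex 0 appears in no bag, so the decomposition is invalid.

No — vertex 0 appears in no bag.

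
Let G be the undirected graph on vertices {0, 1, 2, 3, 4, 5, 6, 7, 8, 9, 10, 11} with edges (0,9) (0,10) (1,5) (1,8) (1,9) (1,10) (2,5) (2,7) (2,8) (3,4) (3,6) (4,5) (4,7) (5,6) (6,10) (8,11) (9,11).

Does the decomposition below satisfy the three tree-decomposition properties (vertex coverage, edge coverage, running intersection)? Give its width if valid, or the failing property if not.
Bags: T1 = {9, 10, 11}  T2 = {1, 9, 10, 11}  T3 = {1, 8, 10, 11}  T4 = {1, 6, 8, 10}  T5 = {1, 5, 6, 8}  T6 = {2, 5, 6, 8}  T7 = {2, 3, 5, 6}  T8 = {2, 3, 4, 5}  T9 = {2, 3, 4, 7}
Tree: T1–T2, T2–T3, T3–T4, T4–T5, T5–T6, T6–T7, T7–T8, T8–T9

No — vertex 0 appears in no bag.

A tree decomposition must satisfy three properties: every vertex lies in some bag; for every edge, both endpoints lie together in some bag; and for every vertex, the bags containing it form a connected subtree. Here vertex 0 appears in no bag, so the decomposition is invalid.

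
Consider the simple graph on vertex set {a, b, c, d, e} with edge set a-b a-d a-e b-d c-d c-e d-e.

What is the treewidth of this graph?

A width-2 tree decomposition is:
Bags: B1 = {a, d, e}  B2 = {c, d, e}  B3 = {a, b, d}
Tree: B1–B2, B1–B3
Every bag has size at most 3, so the width is 3 − 1 = 2 and tw(G) ≤ 2. Conversely, {c, d, e} is a clique of size 3, and the vertices of any clique must share a bag in every tree decomposition; so some bag has ≥ 3 vertices and tw(G) ≥ 2. The upper and lower bounds meet at 2, so that is the treewidth.

2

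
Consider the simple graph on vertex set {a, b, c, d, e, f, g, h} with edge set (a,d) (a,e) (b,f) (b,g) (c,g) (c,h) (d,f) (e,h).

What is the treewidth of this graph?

A width-2 tree decomposition is:
Bags: B1 = {c, e, h}  B2 = {a, c, e}  B3 = {a, c, d}  B4 = {c, d, f}  B5 = {b, c, f}  B6 = {b, c, g}
Tree: B1–B2, B2–B3, B3–B4, B4–B5, B5–B6
The largest bag has 3 vertices, giving width 2; this decomposition certifies tw(G) ≤ 2. Since c–h–e–a–d–f–b–g–c is a cycle in G, G is not acyclic. Forests are exactly the graphs of treewidth ≤ 1, so tw(G) ≥ 2. Therefore the treewidth is 2.

2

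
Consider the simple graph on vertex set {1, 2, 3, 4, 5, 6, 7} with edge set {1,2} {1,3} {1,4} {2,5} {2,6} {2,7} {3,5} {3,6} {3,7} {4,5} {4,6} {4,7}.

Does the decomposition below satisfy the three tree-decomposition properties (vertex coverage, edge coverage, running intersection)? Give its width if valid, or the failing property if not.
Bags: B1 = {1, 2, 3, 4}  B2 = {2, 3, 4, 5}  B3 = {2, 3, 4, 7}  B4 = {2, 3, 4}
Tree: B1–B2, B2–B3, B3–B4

No — vertex 6 appears in no bag.

A tree decomposition must satisfy three properties: every vertex lies in some bag; for every edge, both endpoints lie together in some bag; and for every vertex, the bags containing it form a connected subtree. Here vertex 6 appears in no bag, so the decomposition is invalid.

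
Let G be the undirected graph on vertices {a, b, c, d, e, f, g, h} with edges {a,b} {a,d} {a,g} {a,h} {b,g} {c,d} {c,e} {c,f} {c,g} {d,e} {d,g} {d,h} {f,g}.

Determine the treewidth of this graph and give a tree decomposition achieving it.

Treewidth 2.
One optimal decomposition is:
Bags: B1 = {c, d, g}  B2 = {a, d, g}  B3 = {a, b, g}  B4 = {c, d, e}  B5 = {c, f, g}  B6 = {a, d, h}
Tree: B1–B2, B2–B3, B1–B4, B1–B5, B2–B6

Every bag has size at most 3, so the width is 3 − 1 = 2 and tw(G) ≤ 2. Conversely, {c, d, g} is a clique of size 3, and the vertices of any clique must share a bag in every tree decomposition; so some bag has ≥ 3 vertices and tw(G) ≥ 2. The upper and lower bounds meet at 2, so that is the treewidth.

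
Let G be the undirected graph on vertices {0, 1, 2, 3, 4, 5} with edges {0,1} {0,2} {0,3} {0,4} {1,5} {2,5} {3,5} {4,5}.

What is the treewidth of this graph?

2

A width-2 tree decomposition is:
Bags: B1 = {0, 1, 5}  B2 = {0, 4, 5}  B3 = {0, 3, 5}  B4 = {0, 2, 5}
Tree: B1–B2, B2–B3, B3–B4
Every bag has size at most 3, so the width is 3 − 1 = 2 and tw(G) ≤ 2. Since 1–0–4–5–1 is a cycle in G, G is not acyclic. Forests are exactly the graphs of treewidth ≤ 1, so tw(G) ≥ 2. The upper and lower bounds meet at 2, so that is the treewidth.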